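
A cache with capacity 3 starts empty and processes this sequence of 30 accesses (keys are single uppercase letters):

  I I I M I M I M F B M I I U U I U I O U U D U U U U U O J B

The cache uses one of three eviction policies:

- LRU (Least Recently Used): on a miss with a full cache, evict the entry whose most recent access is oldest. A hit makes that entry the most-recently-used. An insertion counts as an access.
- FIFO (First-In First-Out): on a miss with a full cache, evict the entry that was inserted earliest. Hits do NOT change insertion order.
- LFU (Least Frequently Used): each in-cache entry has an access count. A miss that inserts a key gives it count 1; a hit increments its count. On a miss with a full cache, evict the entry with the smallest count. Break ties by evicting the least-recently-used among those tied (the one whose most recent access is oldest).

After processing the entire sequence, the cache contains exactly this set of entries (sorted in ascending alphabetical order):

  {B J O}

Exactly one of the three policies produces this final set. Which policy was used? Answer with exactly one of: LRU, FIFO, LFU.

Answer: LRU

Derivation:
Simulating under each policy and comparing final sets:
  LRU: final set = {B J O} -> MATCHES target
  FIFO: final set = {B D J} -> differs
  LFU: final set = {B I U} -> differs
Only LRU produces the target set.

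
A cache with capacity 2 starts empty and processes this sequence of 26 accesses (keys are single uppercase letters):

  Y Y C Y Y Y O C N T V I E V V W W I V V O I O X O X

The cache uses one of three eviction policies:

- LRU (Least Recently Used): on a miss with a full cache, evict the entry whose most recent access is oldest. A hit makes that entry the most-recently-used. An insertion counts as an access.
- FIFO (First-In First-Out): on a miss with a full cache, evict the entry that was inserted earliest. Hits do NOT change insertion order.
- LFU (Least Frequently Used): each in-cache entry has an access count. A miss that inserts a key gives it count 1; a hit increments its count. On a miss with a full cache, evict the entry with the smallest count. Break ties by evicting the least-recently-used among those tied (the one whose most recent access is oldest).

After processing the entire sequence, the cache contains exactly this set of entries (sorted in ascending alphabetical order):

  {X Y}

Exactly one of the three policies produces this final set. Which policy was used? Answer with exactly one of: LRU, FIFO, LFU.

Simulating under each policy and comparing final sets:
  LRU: final set = {O X} -> differs
  FIFO: final set = {O X} -> differs
  LFU: final set = {X Y} -> MATCHES target
Only LFU produces the target set.

Answer: LFU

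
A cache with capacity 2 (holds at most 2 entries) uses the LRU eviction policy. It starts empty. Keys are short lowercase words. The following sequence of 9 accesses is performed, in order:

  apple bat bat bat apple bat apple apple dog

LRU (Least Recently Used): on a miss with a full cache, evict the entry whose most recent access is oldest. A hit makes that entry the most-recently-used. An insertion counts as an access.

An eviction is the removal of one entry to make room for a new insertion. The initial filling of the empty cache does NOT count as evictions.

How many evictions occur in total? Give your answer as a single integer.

LRU simulation (capacity=2):
  1. access apple: MISS. Cache (LRU->MRU): [apple]
  2. access bat: MISS. Cache (LRU->MRU): [apple bat]
  3. access bat: HIT. Cache (LRU->MRU): [apple bat]
  4. access bat: HIT. Cache (LRU->MRU): [apple bat]
  5. access apple: HIT. Cache (LRU->MRU): [bat apple]
  6. access bat: HIT. Cache (LRU->MRU): [apple bat]
  7. access apple: HIT. Cache (LRU->MRU): [bat apple]
  8. access apple: HIT. Cache (LRU->MRU): [bat apple]
  9. access dog: MISS, evict bat. Cache (LRU->MRU): [apple dog]
Total: 6 hits, 3 misses, 1 evictions

Answer: 1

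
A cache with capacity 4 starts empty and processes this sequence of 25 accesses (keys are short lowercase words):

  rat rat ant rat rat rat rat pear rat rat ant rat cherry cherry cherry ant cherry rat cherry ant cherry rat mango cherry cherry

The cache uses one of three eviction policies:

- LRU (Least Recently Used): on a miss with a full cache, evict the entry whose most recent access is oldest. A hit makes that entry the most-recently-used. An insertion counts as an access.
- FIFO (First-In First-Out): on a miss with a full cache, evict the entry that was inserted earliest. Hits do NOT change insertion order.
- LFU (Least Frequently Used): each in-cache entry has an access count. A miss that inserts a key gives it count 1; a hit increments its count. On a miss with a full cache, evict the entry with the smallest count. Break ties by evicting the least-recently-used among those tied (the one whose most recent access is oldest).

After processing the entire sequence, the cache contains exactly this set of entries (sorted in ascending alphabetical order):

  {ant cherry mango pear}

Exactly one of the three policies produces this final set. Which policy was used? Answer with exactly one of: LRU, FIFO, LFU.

Answer: FIFO

Derivation:
Simulating under each policy and comparing final sets:
  LRU: final set = {ant cherry mango rat} -> differs
  FIFO: final set = {ant cherry mango pear} -> MATCHES target
  LFU: final set = {ant cherry mango rat} -> differs
Only FIFO produces the target set.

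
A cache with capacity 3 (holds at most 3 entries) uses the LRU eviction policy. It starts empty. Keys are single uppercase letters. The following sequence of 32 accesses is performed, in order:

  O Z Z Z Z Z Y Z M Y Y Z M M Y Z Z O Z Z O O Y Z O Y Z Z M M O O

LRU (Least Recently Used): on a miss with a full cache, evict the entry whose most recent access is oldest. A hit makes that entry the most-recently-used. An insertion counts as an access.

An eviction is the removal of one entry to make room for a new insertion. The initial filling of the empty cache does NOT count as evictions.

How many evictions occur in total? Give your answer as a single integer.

Answer: 4

Derivation:
LRU simulation (capacity=3):
  1. access O: MISS. Cache (LRU->MRU): [O]
  2. access Z: MISS. Cache (LRU->MRU): [O Z]
  3. access Z: HIT. Cache (LRU->MRU): [O Z]
  4. access Z: HIT. Cache (LRU->MRU): [O Z]
  5. access Z: HIT. Cache (LRU->MRU): [O Z]
  6. access Z: HIT. Cache (LRU->MRU): [O Z]
  7. access Y: MISS. Cache (LRU->MRU): [O Z Y]
  8. access Z: HIT. Cache (LRU->MRU): [O Y Z]
  9. access M: MISS, evict O. Cache (LRU->MRU): [Y Z M]
  10. access Y: HIT. Cache (LRU->MRU): [Z M Y]
  11. access Y: HIT. Cache (LRU->MRU): [Z M Y]
  12. access Z: HIT. Cache (LRU->MRU): [M Y Z]
  13. access M: HIT. Cache (LRU->MRU): [Y Z M]
  14. access M: HIT. Cache (LRU->MRU): [Y Z M]
  15. access Y: HIT. Cache (LRU->MRU): [Z M Y]
  16. access Z: HIT. Cache (LRU->MRU): [M Y Z]
  17. access Z: HIT. Cache (LRU->MRU): [M Y Z]
  18. access O: MISS, evict M. Cache (LRU->MRU): [Y Z O]
  19. access Z: HIT. Cache (LRU->MRU): [Y O Z]
  20. access Z: HIT. Cache (LRU->MRU): [Y O Z]
  21. access O: HIT. Cache (LRU->MRU): [Y Z O]
  22. access O: HIT. Cache (LRU->MRU): [Y Z O]
  23. access Y: HIT. Cache (LRU->MRU): [Z O Y]
  24. access Z: HIT. Cache (LRU->MRU): [O Y Z]
  25. access O: HIT. Cache (LRU->MRU): [Y Z O]
  26. access Y: HIT. Cache (LRU->MRU): [Z O Y]
  27. access Z: HIT. Cache (LRU->MRU): [O Y Z]
  28. access Z: HIT. Cache (LRU->MRU): [O Y Z]
  29. access M: MISS, evict O. Cache (LRU->MRU): [Y Z M]
  30. access M: HIT. Cache (LRU->MRU): [Y Z M]
  31. access O: MISS, evict Y. Cache (LRU->MRU): [Z M O]
  32. access O: HIT. Cache (LRU->MRU): [Z M O]
Total: 25 hits, 7 misses, 4 evictions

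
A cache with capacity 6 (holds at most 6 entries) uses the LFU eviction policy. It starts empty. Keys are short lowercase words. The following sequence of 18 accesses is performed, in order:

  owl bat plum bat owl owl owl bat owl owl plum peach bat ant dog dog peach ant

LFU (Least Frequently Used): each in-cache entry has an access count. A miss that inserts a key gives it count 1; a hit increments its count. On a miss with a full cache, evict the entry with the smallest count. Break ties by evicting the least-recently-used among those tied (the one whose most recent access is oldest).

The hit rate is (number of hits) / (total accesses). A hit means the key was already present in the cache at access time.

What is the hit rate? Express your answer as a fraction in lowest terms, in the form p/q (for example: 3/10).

Answer: 2/3

Derivation:
LFU simulation (capacity=6):
  1. access owl: MISS. Cache: [owl(c=1)]
  2. access bat: MISS. Cache: [owl(c=1) bat(c=1)]
  3. access plum: MISS. Cache: [owl(c=1) bat(c=1) plum(c=1)]
  4. access bat: HIT, count now 2. Cache: [owl(c=1) plum(c=1) bat(c=2)]
  5. access owl: HIT, count now 2. Cache: [plum(c=1) bat(c=2) owl(c=2)]
  6. access owl: HIT, count now 3. Cache: [plum(c=1) bat(c=2) owl(c=3)]
  7. access owl: HIT, count now 4. Cache: [plum(c=1) bat(c=2) owl(c=4)]
  8. access bat: HIT, count now 3. Cache: [plum(c=1) bat(c=3) owl(c=4)]
  9. access owl: HIT, count now 5. Cache: [plum(c=1) bat(c=3) owl(c=5)]
  10. access owl: HIT, count now 6. Cache: [plum(c=1) bat(c=3) owl(c=6)]
  11. access plum: HIT, count now 2. Cache: [plum(c=2) bat(c=3) owl(c=6)]
  12. access peach: MISS. Cache: [peach(c=1) plum(c=2) bat(c=3) owl(c=6)]
  13. access bat: HIT, count now 4. Cache: [peach(c=1) plum(c=2) bat(c=4) owl(c=6)]
  14. access ant: MISS. Cache: [peach(c=1) ant(c=1) plum(c=2) bat(c=4) owl(c=6)]
  15. access dog: MISS. Cache: [peach(c=1) ant(c=1) dog(c=1) plum(c=2) bat(c=4) owl(c=6)]
  16. access dog: HIT, count now 2. Cache: [peach(c=1) ant(c=1) plum(c=2) dog(c=2) bat(c=4) owl(c=6)]
  17. access peach: HIT, count now 2. Cache: [ant(c=1) plum(c=2) dog(c=2) peach(c=2) bat(c=4) owl(c=6)]
  18. access ant: HIT, count now 2. Cache: [plum(c=2) dog(c=2) peach(c=2) ant(c=2) bat(c=4) owl(c=6)]
Total: 12 hits, 6 misses, 0 evictions

Hit rate = 12/18 = 2/3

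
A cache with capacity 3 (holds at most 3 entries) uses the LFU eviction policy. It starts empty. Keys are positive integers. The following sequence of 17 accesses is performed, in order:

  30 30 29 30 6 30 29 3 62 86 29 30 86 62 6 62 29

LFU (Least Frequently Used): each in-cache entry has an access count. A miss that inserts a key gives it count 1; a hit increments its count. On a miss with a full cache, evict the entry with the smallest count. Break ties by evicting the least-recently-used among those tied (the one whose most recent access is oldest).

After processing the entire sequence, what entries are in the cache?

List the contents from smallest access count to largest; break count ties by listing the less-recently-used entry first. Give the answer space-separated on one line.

Answer: 62 29 30

Derivation:
LFU simulation (capacity=3):
  1. access 30: MISS. Cache: [30(c=1)]
  2. access 30: HIT, count now 2. Cache: [30(c=2)]
  3. access 29: MISS. Cache: [29(c=1) 30(c=2)]
  4. access 30: HIT, count now 3. Cache: [29(c=1) 30(c=3)]
  5. access 6: MISS. Cache: [29(c=1) 6(c=1) 30(c=3)]
  6. access 30: HIT, count now 4. Cache: [29(c=1) 6(c=1) 30(c=4)]
  7. access 29: HIT, count now 2. Cache: [6(c=1) 29(c=2) 30(c=4)]
  8. access 3: MISS, evict 6(c=1). Cache: [3(c=1) 29(c=2) 30(c=4)]
  9. access 62: MISS, evict 3(c=1). Cache: [62(c=1) 29(c=2) 30(c=4)]
  10. access 86: MISS, evict 62(c=1). Cache: [86(c=1) 29(c=2) 30(c=4)]
  11. access 29: HIT, count now 3. Cache: [86(c=1) 29(c=3) 30(c=4)]
  12. access 30: HIT, count now 5. Cache: [86(c=1) 29(c=3) 30(c=5)]
  13. access 86: HIT, count now 2. Cache: [86(c=2) 29(c=3) 30(c=5)]
  14. access 62: MISS, evict 86(c=2). Cache: [62(c=1) 29(c=3) 30(c=5)]
  15. access 6: MISS, evict 62(c=1). Cache: [6(c=1) 29(c=3) 30(c=5)]
  16. access 62: MISS, evict 6(c=1). Cache: [62(c=1) 29(c=3) 30(c=5)]
  17. access 29: HIT, count now 4. Cache: [62(c=1) 29(c=4) 30(c=5)]
Total: 8 hits, 9 misses, 6 evictions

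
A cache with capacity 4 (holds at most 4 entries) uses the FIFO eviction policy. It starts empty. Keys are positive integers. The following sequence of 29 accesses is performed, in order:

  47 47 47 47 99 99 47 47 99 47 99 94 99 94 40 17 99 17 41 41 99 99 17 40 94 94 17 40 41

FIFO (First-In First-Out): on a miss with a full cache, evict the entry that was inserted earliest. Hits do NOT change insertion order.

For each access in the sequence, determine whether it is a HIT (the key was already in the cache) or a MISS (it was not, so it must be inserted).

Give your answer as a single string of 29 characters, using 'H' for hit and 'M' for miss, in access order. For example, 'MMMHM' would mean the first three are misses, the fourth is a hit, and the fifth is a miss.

FIFO simulation (capacity=4):
  1. access 47: MISS. Cache (old->new): [47]
  2. access 47: HIT. Cache (old->new): [47]
  3. access 47: HIT. Cache (old->new): [47]
  4. access 47: HIT. Cache (old->new): [47]
  5. access 99: MISS. Cache (old->new): [47 99]
  6. access 99: HIT. Cache (old->new): [47 99]
  7. access 47: HIT. Cache (old->new): [47 99]
  8. access 47: HIT. Cache (old->new): [47 99]
  9. access 99: HIT. Cache (old->new): [47 99]
  10. access 47: HIT. Cache (old->new): [47 99]
  11. access 99: HIT. Cache (old->new): [47 99]
  12. access 94: MISS. Cache (old->new): [47 99 94]
  13. access 99: HIT. Cache (old->new): [47 99 94]
  14. access 94: HIT. Cache (old->new): [47 99 94]
  15. access 40: MISS. Cache (old->new): [47 99 94 40]
  16. access 17: MISS, evict 47. Cache (old->new): [99 94 40 17]
  17. access 99: HIT. Cache (old->new): [99 94 40 17]
  18. access 17: HIT. Cache (old->new): [99 94 40 17]
  19. access 41: MISS, evict 99. Cache (old->new): [94 40 17 41]
  20. access 41: HIT. Cache (old->new): [94 40 17 41]
  21. access 99: MISS, evict 94. Cache (old->new): [40 17 41 99]
  22. access 99: HIT. Cache (old->new): [40 17 41 99]
  23. access 17: HIT. Cache (old->new): [40 17 41 99]
  24. access 40: HIT. Cache (old->new): [40 17 41 99]
  25. access 94: MISS, evict 40. Cache (old->new): [17 41 99 94]
  26. access 94: HIT. Cache (old->new): [17 41 99 94]
  27. access 17: HIT. Cache (old->new): [17 41 99 94]
  28. access 40: MISS, evict 17. Cache (old->new): [41 99 94 40]
  29. access 41: HIT. Cache (old->new): [41 99 94 40]
Total: 20 hits, 9 misses, 5 evictions

Answer: MHHHMHHHHHHMHHMMHHMHMHHHMHHMH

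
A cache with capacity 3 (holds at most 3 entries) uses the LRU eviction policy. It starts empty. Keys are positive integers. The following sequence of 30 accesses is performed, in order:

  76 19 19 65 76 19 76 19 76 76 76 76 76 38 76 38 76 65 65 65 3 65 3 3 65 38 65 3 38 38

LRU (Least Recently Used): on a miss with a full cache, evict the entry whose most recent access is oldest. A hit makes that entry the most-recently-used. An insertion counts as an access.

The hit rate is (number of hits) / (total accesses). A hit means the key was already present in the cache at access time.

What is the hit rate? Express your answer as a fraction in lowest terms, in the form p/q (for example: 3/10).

LRU simulation (capacity=3):
  1. access 76: MISS. Cache (LRU->MRU): [76]
  2. access 19: MISS. Cache (LRU->MRU): [76 19]
  3. access 19: HIT. Cache (LRU->MRU): [76 19]
  4. access 65: MISS. Cache (LRU->MRU): [76 19 65]
  5. access 76: HIT. Cache (LRU->MRU): [19 65 76]
  6. access 19: HIT. Cache (LRU->MRU): [65 76 19]
  7. access 76: HIT. Cache (LRU->MRU): [65 19 76]
  8. access 19: HIT. Cache (LRU->MRU): [65 76 19]
  9. access 76: HIT. Cache (LRU->MRU): [65 19 76]
  10. access 76: HIT. Cache (LRU->MRU): [65 19 76]
  11. access 76: HIT. Cache (LRU->MRU): [65 19 76]
  12. access 76: HIT. Cache (LRU->MRU): [65 19 76]
  13. access 76: HIT. Cache (LRU->MRU): [65 19 76]
  14. access 38: MISS, evict 65. Cache (LRU->MRU): [19 76 38]
  15. access 76: HIT. Cache (LRU->MRU): [19 38 76]
  16. access 38: HIT. Cache (LRU->MRU): [19 76 38]
  17. access 76: HIT. Cache (LRU->MRU): [19 38 76]
  18. access 65: MISS, evict 19. Cache (LRU->MRU): [38 76 65]
  19. access 65: HIT. Cache (LRU->MRU): [38 76 65]
  20. access 65: HIT. Cache (LRU->MRU): [38 76 65]
  21. access 3: MISS, evict 38. Cache (LRU->MRU): [76 65 3]
  22. access 65: HIT. Cache (LRU->MRU): [76 3 65]
  23. access 3: HIT. Cache (LRU->MRU): [76 65 3]
  24. access 3: HIT. Cache (LRU->MRU): [76 65 3]
  25. access 65: HIT. Cache (LRU->MRU): [76 3 65]
  26. access 38: MISS, evict 76. Cache (LRU->MRU): [3 65 38]
  27. access 65: HIT. Cache (LRU->MRU): [3 38 65]
  28. access 3: HIT. Cache (LRU->MRU): [38 65 3]
  29. access 38: HIT. Cache (LRU->MRU): [65 3 38]
  30. access 38: HIT. Cache (LRU->MRU): [65 3 38]
Total: 23 hits, 7 misses, 4 evictions

Hit rate = 23/30

Answer: 23/30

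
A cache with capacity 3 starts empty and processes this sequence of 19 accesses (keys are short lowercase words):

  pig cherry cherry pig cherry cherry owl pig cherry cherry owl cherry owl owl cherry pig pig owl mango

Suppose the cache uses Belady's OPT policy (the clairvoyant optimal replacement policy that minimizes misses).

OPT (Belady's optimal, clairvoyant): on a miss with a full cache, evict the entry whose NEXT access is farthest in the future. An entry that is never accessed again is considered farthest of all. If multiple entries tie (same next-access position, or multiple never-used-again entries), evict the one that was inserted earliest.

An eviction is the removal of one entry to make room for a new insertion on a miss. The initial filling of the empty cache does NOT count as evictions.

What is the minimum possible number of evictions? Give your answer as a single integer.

Answer: 1

Derivation:
OPT (Belady) simulation (capacity=3):
  1. access pig: MISS. Cache: [pig]
  2. access cherry: MISS. Cache: [pig cherry]
  3. access cherry: HIT. Next use of cherry: step 5. Cache: [pig cherry]
  4. access pig: HIT. Next use of pig: step 8. Cache: [pig cherry]
  5. access cherry: HIT. Next use of cherry: step 6. Cache: [pig cherry]
  6. access cherry: HIT. Next use of cherry: step 9. Cache: [pig cherry]
  7. access owl: MISS. Cache: [pig cherry owl]
  8. access pig: HIT. Next use of pig: step 16. Cache: [pig cherry owl]
  9. access cherry: HIT. Next use of cherry: step 10. Cache: [pig cherry owl]
  10. access cherry: HIT. Next use of cherry: step 12. Cache: [pig cherry owl]
  11. access owl: HIT. Next use of owl: step 13. Cache: [pig cherry owl]
  12. access cherry: HIT. Next use of cherry: step 15. Cache: [pig cherry owl]
  13. access owl: HIT. Next use of owl: step 14. Cache: [pig cherry owl]
  14. access owl: HIT. Next use of owl: step 18. Cache: [pig cherry owl]
  15. access cherry: HIT. Next use of cherry: never. Cache: [pig cherry owl]
  16. access pig: HIT. Next use of pig: step 17. Cache: [pig cherry owl]
  17. access pig: HIT. Next use of pig: never. Cache: [pig cherry owl]
  18. access owl: HIT. Next use of owl: never. Cache: [pig cherry owl]
  19. access mango: MISS, evict pig (next use: never). Cache: [cherry owl mango]
Total: 15 hits, 4 misses, 1 evictions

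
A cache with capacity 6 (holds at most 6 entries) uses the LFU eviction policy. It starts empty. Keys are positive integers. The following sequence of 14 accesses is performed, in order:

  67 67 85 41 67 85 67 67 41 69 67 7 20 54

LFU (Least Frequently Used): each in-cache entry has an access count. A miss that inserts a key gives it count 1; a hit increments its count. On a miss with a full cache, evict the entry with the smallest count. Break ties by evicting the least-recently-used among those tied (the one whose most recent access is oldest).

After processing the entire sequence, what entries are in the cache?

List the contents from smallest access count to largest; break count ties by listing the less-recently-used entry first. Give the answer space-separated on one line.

LFU simulation (capacity=6):
  1. access 67: MISS. Cache: [67(c=1)]
  2. access 67: HIT, count now 2. Cache: [67(c=2)]
  3. access 85: MISS. Cache: [85(c=1) 67(c=2)]
  4. access 41: MISS. Cache: [85(c=1) 41(c=1) 67(c=2)]
  5. access 67: HIT, count now 3. Cache: [85(c=1) 41(c=1) 67(c=3)]
  6. access 85: HIT, count now 2. Cache: [41(c=1) 85(c=2) 67(c=3)]
  7. access 67: HIT, count now 4. Cache: [41(c=1) 85(c=2) 67(c=4)]
  8. access 67: HIT, count now 5. Cache: [41(c=1) 85(c=2) 67(c=5)]
  9. access 41: HIT, count now 2. Cache: [85(c=2) 41(c=2) 67(c=5)]
  10. access 69: MISS. Cache: [69(c=1) 85(c=2) 41(c=2) 67(c=5)]
  11. access 67: HIT, count now 6. Cache: [69(c=1) 85(c=2) 41(c=2) 67(c=6)]
  12. access 7: MISS. Cache: [69(c=1) 7(c=1) 85(c=2) 41(c=2) 67(c=6)]
  13. access 20: MISS. Cache: [69(c=1) 7(c=1) 20(c=1) 85(c=2) 41(c=2) 67(c=6)]
  14. access 54: MISS, evict 69(c=1). Cache: [7(c=1) 20(c=1) 54(c=1) 85(c=2) 41(c=2) 67(c=6)]
Total: 7 hits, 7 misses, 1 evictions

Answer: 7 20 54 85 41 67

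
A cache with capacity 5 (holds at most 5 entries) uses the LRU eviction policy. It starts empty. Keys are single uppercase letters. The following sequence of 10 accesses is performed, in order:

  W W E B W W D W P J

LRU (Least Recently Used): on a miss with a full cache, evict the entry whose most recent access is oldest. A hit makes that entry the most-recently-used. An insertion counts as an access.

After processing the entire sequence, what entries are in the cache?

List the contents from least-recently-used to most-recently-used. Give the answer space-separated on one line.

LRU simulation (capacity=5):
  1. access W: MISS. Cache (LRU->MRU): [W]
  2. access W: HIT. Cache (LRU->MRU): [W]
  3. access E: MISS. Cache (LRU->MRU): [W E]
  4. access B: MISS. Cache (LRU->MRU): [W E B]
  5. access W: HIT. Cache (LRU->MRU): [E B W]
  6. access W: HIT. Cache (LRU->MRU): [E B W]
  7. access D: MISS. Cache (LRU->MRU): [E B W D]
  8. access W: HIT. Cache (LRU->MRU): [E B D W]
  9. access P: MISS. Cache (LRU->MRU): [E B D W P]
  10. access J: MISS, evict E. Cache (LRU->MRU): [B D W P J]
Total: 4 hits, 6 misses, 1 evictions

Answer: B D W P J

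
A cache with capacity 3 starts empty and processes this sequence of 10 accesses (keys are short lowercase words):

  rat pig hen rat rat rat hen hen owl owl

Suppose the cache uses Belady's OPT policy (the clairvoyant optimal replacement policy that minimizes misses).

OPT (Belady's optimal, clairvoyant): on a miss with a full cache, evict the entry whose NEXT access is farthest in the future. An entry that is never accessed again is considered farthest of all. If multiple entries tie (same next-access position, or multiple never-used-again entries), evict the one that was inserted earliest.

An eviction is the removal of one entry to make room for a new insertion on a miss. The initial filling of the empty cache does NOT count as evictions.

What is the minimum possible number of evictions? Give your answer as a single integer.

Answer: 1

Derivation:
OPT (Belady) simulation (capacity=3):
  1. access rat: MISS. Cache: [rat]
  2. access pig: MISS. Cache: [rat pig]
  3. access hen: MISS. Cache: [rat pig hen]
  4. access rat: HIT. Next use of rat: step 5. Cache: [rat pig hen]
  5. access rat: HIT. Next use of rat: step 6. Cache: [rat pig hen]
  6. access rat: HIT. Next use of rat: never. Cache: [rat pig hen]
  7. access hen: HIT. Next use of hen: step 8. Cache: [rat pig hen]
  8. access hen: HIT. Next use of hen: never. Cache: [rat pig hen]
  9. access owl: MISS, evict rat (next use: never). Cache: [pig hen owl]
  10. access owl: HIT. Next use of owl: never. Cache: [pig hen owl]
Total: 6 hits, 4 misses, 1 evictions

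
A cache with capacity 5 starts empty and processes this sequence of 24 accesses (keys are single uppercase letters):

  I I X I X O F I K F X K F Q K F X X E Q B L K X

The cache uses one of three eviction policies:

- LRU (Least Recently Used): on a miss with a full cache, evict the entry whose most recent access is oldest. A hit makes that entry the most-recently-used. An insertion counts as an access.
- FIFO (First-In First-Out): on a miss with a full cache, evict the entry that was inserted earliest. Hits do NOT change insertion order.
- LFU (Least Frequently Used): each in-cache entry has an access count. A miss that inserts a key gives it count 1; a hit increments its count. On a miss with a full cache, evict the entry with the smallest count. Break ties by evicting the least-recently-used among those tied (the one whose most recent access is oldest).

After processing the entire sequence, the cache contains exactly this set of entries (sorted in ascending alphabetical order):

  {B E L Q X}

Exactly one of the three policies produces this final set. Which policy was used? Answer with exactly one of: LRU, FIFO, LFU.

Simulating under each policy and comparing final sets:
  LRU: final set = {B K L Q X} -> differs
  FIFO: final set = {B E L Q X} -> MATCHES target
  LFU: final set = {F I K L X} -> differs
Only FIFO produces the target set.

Answer: FIFO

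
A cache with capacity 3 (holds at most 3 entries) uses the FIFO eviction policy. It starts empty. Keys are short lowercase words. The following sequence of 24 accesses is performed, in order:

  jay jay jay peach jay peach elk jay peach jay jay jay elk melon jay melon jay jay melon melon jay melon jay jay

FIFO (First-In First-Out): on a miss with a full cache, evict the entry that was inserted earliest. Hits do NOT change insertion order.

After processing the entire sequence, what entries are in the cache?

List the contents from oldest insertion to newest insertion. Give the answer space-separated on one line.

Answer: elk melon jay

Derivation:
FIFO simulation (capacity=3):
  1. access jay: MISS. Cache (old->new): [jay]
  2. access jay: HIT. Cache (old->new): [jay]
  3. access jay: HIT. Cache (old->new): [jay]
  4. access peach: MISS. Cache (old->new): [jay peach]
  5. access jay: HIT. Cache (old->new): [jay peach]
  6. access peach: HIT. Cache (old->new): [jay peach]
  7. access elk: MISS. Cache (old->new): [jay peach elk]
  8. access jay: HIT. Cache (old->new): [jay peach elk]
  9. access peach: HIT. Cache (old->new): [jay peach elk]
  10. access jay: HIT. Cache (old->new): [jay peach elk]
  11. access jay: HIT. Cache (old->new): [jay peach elk]
  12. access jay: HIT. Cache (old->new): [jay peach elk]
  13. access elk: HIT. Cache (old->new): [jay peach elk]
  14. access melon: MISS, evict jay. Cache (old->new): [peach elk melon]
  15. access jay: MISS, evict peach. Cache (old->new): [elk melon jay]
  16. access melon: HIT. Cache (old->new): [elk melon jay]
  17. access jay: HIT. Cache (old->new): [elk melon jay]
  18. access jay: HIT. Cache (old->new): [elk melon jay]
  19. access melon: HIT. Cache (old->new): [elk melon jay]
  20. access melon: HIT. Cache (old->new): [elk melon jay]
  21. access jay: HIT. Cache (old->new): [elk melon jay]
  22. access melon: HIT. Cache (old->new): [elk melon jay]
  23. access jay: HIT. Cache (old->new): [elk melon jay]
  24. access jay: HIT. Cache (old->new): [elk melon jay]
Total: 19 hits, 5 misses, 2 evictions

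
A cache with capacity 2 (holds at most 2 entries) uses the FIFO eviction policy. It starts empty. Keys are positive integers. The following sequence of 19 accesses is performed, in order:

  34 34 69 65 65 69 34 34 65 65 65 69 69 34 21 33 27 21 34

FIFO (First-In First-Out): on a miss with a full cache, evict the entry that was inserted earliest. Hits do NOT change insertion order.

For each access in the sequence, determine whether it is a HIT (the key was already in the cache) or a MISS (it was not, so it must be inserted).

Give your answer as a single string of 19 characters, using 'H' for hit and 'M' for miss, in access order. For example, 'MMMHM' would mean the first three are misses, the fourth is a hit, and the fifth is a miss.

Answer: MHMMHHMHHHHMHHMMMMM

Derivation:
FIFO simulation (capacity=2):
  1. access 34: MISS. Cache (old->new): [34]
  2. access 34: HIT. Cache (old->new): [34]
  3. access 69: MISS. Cache (old->new): [34 69]
  4. access 65: MISS, evict 34. Cache (old->new): [69 65]
  5. access 65: HIT. Cache (old->new): [69 65]
  6. access 69: HIT. Cache (old->new): [69 65]
  7. access 34: MISS, evict 69. Cache (old->new): [65 34]
  8. access 34: HIT. Cache (old->new): [65 34]
  9. access 65: HIT. Cache (old->new): [65 34]
  10. access 65: HIT. Cache (old->new): [65 34]
  11. access 65: HIT. Cache (old->new): [65 34]
  12. access 69: MISS, evict 65. Cache (old->new): [34 69]
  13. access 69: HIT. Cache (old->new): [34 69]
  14. access 34: HIT. Cache (old->new): [34 69]
  15. access 21: MISS, evict 34. Cache (old->new): [69 21]
  16. access 33: MISS, evict 69. Cache (old->new): [21 33]
  17. access 27: MISS, evict 21. Cache (old->new): [33 27]
  18. access 21: MISS, evict 33. Cache (old->new): [27 21]
  19. access 34: MISS, evict 27. Cache (old->new): [21 34]
Total: 9 hits, 10 misses, 8 evictions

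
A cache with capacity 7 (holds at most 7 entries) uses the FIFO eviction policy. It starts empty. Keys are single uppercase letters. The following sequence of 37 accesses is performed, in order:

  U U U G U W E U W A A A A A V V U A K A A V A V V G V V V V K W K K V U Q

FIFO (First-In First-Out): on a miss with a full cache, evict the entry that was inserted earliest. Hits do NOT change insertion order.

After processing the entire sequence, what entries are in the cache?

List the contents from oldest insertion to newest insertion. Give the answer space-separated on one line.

FIFO simulation (capacity=7):
  1. access U: MISS. Cache (old->new): [U]
  2. access U: HIT. Cache (old->new): [U]
  3. access U: HIT. Cache (old->new): [U]
  4. access G: MISS. Cache (old->new): [U G]
  5. access U: HIT. Cache (old->new): [U G]
  6. access W: MISS. Cache (old->new): [U G W]
  7. access E: MISS. Cache (old->new): [U G W E]
  8. access U: HIT. Cache (old->new): [U G W E]
  9. access W: HIT. Cache (old->new): [U G W E]
  10. access A: MISS. Cache (old->new): [U G W E A]
  11. access A: HIT. Cache (old->new): [U G W E A]
  12. access A: HIT. Cache (old->new): [U G W E A]
  13. access A: HIT. Cache (old->new): [U G W E A]
  14. access A: HIT. Cache (old->new): [U G W E A]
  15. access V: MISS. Cache (old->new): [U G W E A V]
  16. access V: HIT. Cache (old->new): [U G W E A V]
  17. access U: HIT. Cache (old->new): [U G W E A V]
  18. access A: HIT. Cache (old->new): [U G W E A V]
  19. access K: MISS. Cache (old->new): [U G W E A V K]
  20. access A: HIT. Cache (old->new): [U G W E A V K]
  21. access A: HIT. Cache (old->new): [U G W E A V K]
  22. access V: HIT. Cache (old->new): [U G W E A V K]
  23. access A: HIT. Cache (old->new): [U G W E A V K]
  24. access V: HIT. Cache (old->new): [U G W E A V K]
  25. access V: HIT. Cache (old->new): [U G W E A V K]
  26. access G: HIT. Cache (old->new): [U G W E A V K]
  27. access V: HIT. Cache (old->new): [U G W E A V K]
  28. access V: HIT. Cache (old->new): [U G W E A V K]
  29. access V: HIT. Cache (old->new): [U G W E A V K]
  30. access V: HIT. Cache (old->new): [U G W E A V K]
  31. access K: HIT. Cache (old->new): [U G W E A V K]
  32. access W: HIT. Cache (old->new): [U G W E A V K]
  33. access K: HIT. Cache (old->new): [U G W E A V K]
  34. access K: HIT. Cache (old->new): [U G W E A V K]
  35. access V: HIT. Cache (old->new): [U G W E A V K]
  36. access U: HIT. Cache (old->new): [U G W E A V K]
  37. access Q: MISS, evict U. Cache (old->new): [G W E A V K Q]
Total: 29 hits, 8 misses, 1 evictions

Answer: G W E A V K Q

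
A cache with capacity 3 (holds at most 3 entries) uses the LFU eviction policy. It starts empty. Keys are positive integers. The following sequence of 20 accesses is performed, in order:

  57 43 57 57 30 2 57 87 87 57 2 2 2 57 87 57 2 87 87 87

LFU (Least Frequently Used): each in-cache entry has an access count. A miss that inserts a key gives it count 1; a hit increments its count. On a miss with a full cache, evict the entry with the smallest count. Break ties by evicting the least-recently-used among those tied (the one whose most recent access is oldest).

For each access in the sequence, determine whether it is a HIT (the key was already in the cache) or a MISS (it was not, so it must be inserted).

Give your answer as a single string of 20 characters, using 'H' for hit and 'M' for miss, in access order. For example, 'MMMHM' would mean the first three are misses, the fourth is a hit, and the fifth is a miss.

LFU simulation (capacity=3):
  1. access 57: MISS. Cache: [57(c=1)]
  2. access 43: MISS. Cache: [57(c=1) 43(c=1)]
  3. access 57: HIT, count now 2. Cache: [43(c=1) 57(c=2)]
  4. access 57: HIT, count now 3. Cache: [43(c=1) 57(c=3)]
  5. access 30: MISS. Cache: [43(c=1) 30(c=1) 57(c=3)]
  6. access 2: MISS, evict 43(c=1). Cache: [30(c=1) 2(c=1) 57(c=3)]
  7. access 57: HIT, count now 4. Cache: [30(c=1) 2(c=1) 57(c=4)]
  8. access 87: MISS, evict 30(c=1). Cache: [2(c=1) 87(c=1) 57(c=4)]
  9. access 87: HIT, count now 2. Cache: [2(c=1) 87(c=2) 57(c=4)]
  10. access 57: HIT, count now 5. Cache: [2(c=1) 87(c=2) 57(c=5)]
  11. access 2: HIT, count now 2. Cache: [87(c=2) 2(c=2) 57(c=5)]
  12. access 2: HIT, count now 3. Cache: [87(c=2) 2(c=3) 57(c=5)]
  13. access 2: HIT, count now 4. Cache: [87(c=2) 2(c=4) 57(c=5)]
  14. access 57: HIT, count now 6. Cache: [87(c=2) 2(c=4) 57(c=6)]
  15. access 87: HIT, count now 3. Cache: [87(c=3) 2(c=4) 57(c=6)]
  16. access 57: HIT, count now 7. Cache: [87(c=3) 2(c=4) 57(c=7)]
  17. access 2: HIT, count now 5. Cache: [87(c=3) 2(c=5) 57(c=7)]
  18. access 87: HIT, count now 4. Cache: [87(c=4) 2(c=5) 57(c=7)]
  19. access 87: HIT, count now 5. Cache: [2(c=5) 87(c=5) 57(c=7)]
  20. access 87: HIT, count now 6. Cache: [2(c=5) 87(c=6) 57(c=7)]
Total: 15 hits, 5 misses, 2 evictions

Answer: MMHHMMHMHHHHHHHHHHHH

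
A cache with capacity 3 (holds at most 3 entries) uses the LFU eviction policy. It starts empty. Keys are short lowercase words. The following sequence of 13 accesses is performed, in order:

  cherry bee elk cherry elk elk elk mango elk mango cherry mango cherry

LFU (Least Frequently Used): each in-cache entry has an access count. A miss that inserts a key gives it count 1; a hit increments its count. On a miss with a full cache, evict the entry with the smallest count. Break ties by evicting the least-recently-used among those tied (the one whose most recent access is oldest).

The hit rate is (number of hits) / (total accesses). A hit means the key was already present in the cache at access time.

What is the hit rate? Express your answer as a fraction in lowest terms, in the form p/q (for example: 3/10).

LFU simulation (capacity=3):
  1. access cherry: MISS. Cache: [cherry(c=1)]
  2. access bee: MISS. Cache: [cherry(c=1) bee(c=1)]
  3. access elk: MISS. Cache: [cherry(c=1) bee(c=1) elk(c=1)]
  4. access cherry: HIT, count now 2. Cache: [bee(c=1) elk(c=1) cherry(c=2)]
  5. access elk: HIT, count now 2. Cache: [bee(c=1) cherry(c=2) elk(c=2)]
  6. access elk: HIT, count now 3. Cache: [bee(c=1) cherry(c=2) elk(c=3)]
  7. access elk: HIT, count now 4. Cache: [bee(c=1) cherry(c=2) elk(c=4)]
  8. access mango: MISS, evict bee(c=1). Cache: [mango(c=1) cherry(c=2) elk(c=4)]
  9. access elk: HIT, count now 5. Cache: [mango(c=1) cherry(c=2) elk(c=5)]
  10. access mango: HIT, count now 2. Cache: [cherry(c=2) mango(c=2) elk(c=5)]
  11. access cherry: HIT, count now 3. Cache: [mango(c=2) cherry(c=3) elk(c=5)]
  12. access mango: HIT, count now 3. Cache: [cherry(c=3) mango(c=3) elk(c=5)]
  13. access cherry: HIT, count now 4. Cache: [mango(c=3) cherry(c=4) elk(c=5)]
Total: 9 hits, 4 misses, 1 evictions

Hit rate = 9/13

Answer: 9/13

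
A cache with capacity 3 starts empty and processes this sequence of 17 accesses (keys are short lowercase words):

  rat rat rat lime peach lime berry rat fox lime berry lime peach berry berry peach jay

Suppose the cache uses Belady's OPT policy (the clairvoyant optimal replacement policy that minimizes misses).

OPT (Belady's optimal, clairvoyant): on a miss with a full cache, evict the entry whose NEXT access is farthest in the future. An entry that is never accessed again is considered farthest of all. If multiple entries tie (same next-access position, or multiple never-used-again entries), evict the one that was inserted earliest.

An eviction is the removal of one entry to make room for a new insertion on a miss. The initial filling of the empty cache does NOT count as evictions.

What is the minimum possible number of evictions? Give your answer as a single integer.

OPT (Belady) simulation (capacity=3):
  1. access rat: MISS. Cache: [rat]
  2. access rat: HIT. Next use of rat: step 3. Cache: [rat]
  3. access rat: HIT. Next use of rat: step 8. Cache: [rat]
  4. access lime: MISS. Cache: [rat lime]
  5. access peach: MISS. Cache: [rat lime peach]
  6. access lime: HIT. Next use of lime: step 10. Cache: [rat lime peach]
  7. access berry: MISS, evict peach (next use: step 13). Cache: [rat lime berry]
  8. access rat: HIT. Next use of rat: never. Cache: [rat lime berry]
  9. access fox: MISS, evict rat (next use: never). Cache: [lime berry fox]
  10. access lime: HIT. Next use of lime: step 12. Cache: [lime berry fox]
  11. access berry: HIT. Next use of berry: step 14. Cache: [lime berry fox]
  12. access lime: HIT. Next use of lime: never. Cache: [lime berry fox]
  13. access peach: MISS, evict lime (next use: never). Cache: [berry fox peach]
  14. access berry: HIT. Next use of berry: step 15. Cache: [berry fox peach]
  15. access berry: HIT. Next use of berry: never. Cache: [berry fox peach]
  16. access peach: HIT. Next use of peach: never. Cache: [berry fox peach]
  17. access jay: MISS, evict berry (next use: never). Cache: [fox peach jay]
Total: 10 hits, 7 misses, 4 evictions

Answer: 4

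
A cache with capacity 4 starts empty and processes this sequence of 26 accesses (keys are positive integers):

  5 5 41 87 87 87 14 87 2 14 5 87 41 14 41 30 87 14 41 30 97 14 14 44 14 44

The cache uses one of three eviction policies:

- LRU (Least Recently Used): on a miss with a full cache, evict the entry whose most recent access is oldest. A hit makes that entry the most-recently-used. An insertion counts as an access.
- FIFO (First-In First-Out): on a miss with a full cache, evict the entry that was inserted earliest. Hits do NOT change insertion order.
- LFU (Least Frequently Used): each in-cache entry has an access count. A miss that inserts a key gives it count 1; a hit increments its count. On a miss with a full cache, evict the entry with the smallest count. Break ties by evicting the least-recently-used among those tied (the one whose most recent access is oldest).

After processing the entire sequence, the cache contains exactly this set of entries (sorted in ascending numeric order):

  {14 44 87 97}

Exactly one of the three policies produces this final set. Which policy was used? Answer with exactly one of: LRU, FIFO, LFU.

Simulating under each policy and comparing final sets:
  LRU: final set = {14 30 44 97} -> differs
  FIFO: final set = {14 44 87 97} -> MATCHES target
  LFU: final set = {5 14 44 87} -> differs
Only FIFO produces the target set.

Answer: FIFO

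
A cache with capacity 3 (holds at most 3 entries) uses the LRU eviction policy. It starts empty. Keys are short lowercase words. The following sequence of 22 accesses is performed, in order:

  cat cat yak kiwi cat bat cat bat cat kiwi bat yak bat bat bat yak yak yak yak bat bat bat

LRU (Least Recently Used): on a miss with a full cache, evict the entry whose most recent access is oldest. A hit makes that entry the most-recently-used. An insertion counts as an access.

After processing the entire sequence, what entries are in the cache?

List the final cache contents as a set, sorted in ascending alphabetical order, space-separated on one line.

LRU simulation (capacity=3):
  1. access cat: MISS. Cache (LRU->MRU): [cat]
  2. access cat: HIT. Cache (LRU->MRU): [cat]
  3. access yak: MISS. Cache (LRU->MRU): [cat yak]
  4. access kiwi: MISS. Cache (LRU->MRU): [cat yak kiwi]
  5. access cat: HIT. Cache (LRU->MRU): [yak kiwi cat]
  6. access bat: MISS, evict yak. Cache (LRU->MRU): [kiwi cat bat]
  7. access cat: HIT. Cache (LRU->MRU): [kiwi bat cat]
  8. access bat: HIT. Cache (LRU->MRU): [kiwi cat bat]
  9. access cat: HIT. Cache (LRU->MRU): [kiwi bat cat]
  10. access kiwi: HIT. Cache (LRU->MRU): [bat cat kiwi]
  11. access bat: HIT. Cache (LRU->MRU): [cat kiwi bat]
  12. access yak: MISS, evict cat. Cache (LRU->MRU): [kiwi bat yak]
  13. access bat: HIT. Cache (LRU->MRU): [kiwi yak bat]
  14. access bat: HIT. Cache (LRU->MRU): [kiwi yak bat]
  15. access bat: HIT. Cache (LRU->MRU): [kiwi yak bat]
  16. access yak: HIT. Cache (LRU->MRU): [kiwi bat yak]
  17. access yak: HIT. Cache (LRU->MRU): [kiwi bat yak]
  18. access yak: HIT. Cache (LRU->MRU): [kiwi bat yak]
  19. access yak: HIT. Cache (LRU->MRU): [kiwi bat yak]
  20. access bat: HIT. Cache (LRU->MRU): [kiwi yak bat]
  21. access bat: HIT. Cache (LRU->MRU): [kiwi yak bat]
  22. access bat: HIT. Cache (LRU->MRU): [kiwi yak bat]
Total: 17 hits, 5 misses, 2 evictions

Answer: bat kiwi yak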